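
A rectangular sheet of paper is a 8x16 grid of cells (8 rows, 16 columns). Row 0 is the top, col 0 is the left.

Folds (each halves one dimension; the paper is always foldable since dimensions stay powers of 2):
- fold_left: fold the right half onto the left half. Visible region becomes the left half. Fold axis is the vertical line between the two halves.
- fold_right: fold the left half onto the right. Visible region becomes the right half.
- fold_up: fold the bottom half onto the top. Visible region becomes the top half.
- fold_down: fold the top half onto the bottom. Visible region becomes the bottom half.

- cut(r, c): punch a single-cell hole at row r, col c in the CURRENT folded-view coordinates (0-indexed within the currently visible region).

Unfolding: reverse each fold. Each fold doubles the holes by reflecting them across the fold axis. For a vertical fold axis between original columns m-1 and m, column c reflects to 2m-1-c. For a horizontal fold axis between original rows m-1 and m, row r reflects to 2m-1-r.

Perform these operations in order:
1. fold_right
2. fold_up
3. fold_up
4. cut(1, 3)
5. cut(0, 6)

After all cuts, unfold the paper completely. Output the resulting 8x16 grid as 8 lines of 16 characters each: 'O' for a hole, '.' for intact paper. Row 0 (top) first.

Answer: .O............O.
....O......O....
....O......O....
.O............O.
.O............O.
....O......O....
....O......O....
.O............O.

Derivation:
Op 1 fold_right: fold axis v@8; visible region now rows[0,8) x cols[8,16) = 8x8
Op 2 fold_up: fold axis h@4; visible region now rows[0,4) x cols[8,16) = 4x8
Op 3 fold_up: fold axis h@2; visible region now rows[0,2) x cols[8,16) = 2x8
Op 4 cut(1, 3): punch at orig (1,11); cuts so far [(1, 11)]; region rows[0,2) x cols[8,16) = 2x8
Op 5 cut(0, 6): punch at orig (0,14); cuts so far [(0, 14), (1, 11)]; region rows[0,2) x cols[8,16) = 2x8
Unfold 1 (reflect across h@2): 4 holes -> [(0, 14), (1, 11), (2, 11), (3, 14)]
Unfold 2 (reflect across h@4): 8 holes -> [(0, 14), (1, 11), (2, 11), (3, 14), (4, 14), (5, 11), (6, 11), (7, 14)]
Unfold 3 (reflect across v@8): 16 holes -> [(0, 1), (0, 14), (1, 4), (1, 11), (2, 4), (2, 11), (3, 1), (3, 14), (4, 1), (4, 14), (5, 4), (5, 11), (6, 4), (6, 11), (7, 1), (7, 14)]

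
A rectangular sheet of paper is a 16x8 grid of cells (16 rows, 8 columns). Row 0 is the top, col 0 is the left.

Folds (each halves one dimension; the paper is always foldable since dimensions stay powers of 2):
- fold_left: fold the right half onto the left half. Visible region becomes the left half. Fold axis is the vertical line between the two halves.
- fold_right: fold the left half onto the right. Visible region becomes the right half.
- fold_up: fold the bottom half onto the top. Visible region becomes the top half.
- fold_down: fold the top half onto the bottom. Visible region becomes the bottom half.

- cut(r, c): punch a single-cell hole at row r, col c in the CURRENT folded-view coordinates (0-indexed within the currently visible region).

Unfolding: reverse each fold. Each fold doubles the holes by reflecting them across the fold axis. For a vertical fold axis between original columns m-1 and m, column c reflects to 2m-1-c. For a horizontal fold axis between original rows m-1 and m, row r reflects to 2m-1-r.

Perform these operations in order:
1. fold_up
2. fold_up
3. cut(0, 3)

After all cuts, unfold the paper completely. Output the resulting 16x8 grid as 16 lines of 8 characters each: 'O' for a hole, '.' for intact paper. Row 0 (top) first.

Op 1 fold_up: fold axis h@8; visible region now rows[0,8) x cols[0,8) = 8x8
Op 2 fold_up: fold axis h@4; visible region now rows[0,4) x cols[0,8) = 4x8
Op 3 cut(0, 3): punch at orig (0,3); cuts so far [(0, 3)]; region rows[0,4) x cols[0,8) = 4x8
Unfold 1 (reflect across h@4): 2 holes -> [(0, 3), (7, 3)]
Unfold 2 (reflect across h@8): 4 holes -> [(0, 3), (7, 3), (8, 3), (15, 3)]

Answer: ...O....
........
........
........
........
........
........
...O....
...O....
........
........
........
........
........
........
...O....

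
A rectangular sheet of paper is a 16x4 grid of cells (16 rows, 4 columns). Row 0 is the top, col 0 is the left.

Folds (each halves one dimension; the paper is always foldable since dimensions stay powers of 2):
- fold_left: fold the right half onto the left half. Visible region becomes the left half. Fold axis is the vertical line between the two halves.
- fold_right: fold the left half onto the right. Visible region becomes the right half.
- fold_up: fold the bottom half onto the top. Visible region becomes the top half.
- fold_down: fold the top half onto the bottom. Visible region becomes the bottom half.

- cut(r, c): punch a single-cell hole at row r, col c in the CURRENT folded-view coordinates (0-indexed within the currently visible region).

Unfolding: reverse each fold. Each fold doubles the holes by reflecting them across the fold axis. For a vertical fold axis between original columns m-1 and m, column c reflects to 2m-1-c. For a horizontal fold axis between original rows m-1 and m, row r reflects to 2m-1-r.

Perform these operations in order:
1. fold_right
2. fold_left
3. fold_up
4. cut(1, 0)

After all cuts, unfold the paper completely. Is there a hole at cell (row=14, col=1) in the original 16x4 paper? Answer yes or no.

Answer: yes

Derivation:
Op 1 fold_right: fold axis v@2; visible region now rows[0,16) x cols[2,4) = 16x2
Op 2 fold_left: fold axis v@3; visible region now rows[0,16) x cols[2,3) = 16x1
Op 3 fold_up: fold axis h@8; visible region now rows[0,8) x cols[2,3) = 8x1
Op 4 cut(1, 0): punch at orig (1,2); cuts so far [(1, 2)]; region rows[0,8) x cols[2,3) = 8x1
Unfold 1 (reflect across h@8): 2 holes -> [(1, 2), (14, 2)]
Unfold 2 (reflect across v@3): 4 holes -> [(1, 2), (1, 3), (14, 2), (14, 3)]
Unfold 3 (reflect across v@2): 8 holes -> [(1, 0), (1, 1), (1, 2), (1, 3), (14, 0), (14, 1), (14, 2), (14, 3)]
Holes: [(1, 0), (1, 1), (1, 2), (1, 3), (14, 0), (14, 1), (14, 2), (14, 3)]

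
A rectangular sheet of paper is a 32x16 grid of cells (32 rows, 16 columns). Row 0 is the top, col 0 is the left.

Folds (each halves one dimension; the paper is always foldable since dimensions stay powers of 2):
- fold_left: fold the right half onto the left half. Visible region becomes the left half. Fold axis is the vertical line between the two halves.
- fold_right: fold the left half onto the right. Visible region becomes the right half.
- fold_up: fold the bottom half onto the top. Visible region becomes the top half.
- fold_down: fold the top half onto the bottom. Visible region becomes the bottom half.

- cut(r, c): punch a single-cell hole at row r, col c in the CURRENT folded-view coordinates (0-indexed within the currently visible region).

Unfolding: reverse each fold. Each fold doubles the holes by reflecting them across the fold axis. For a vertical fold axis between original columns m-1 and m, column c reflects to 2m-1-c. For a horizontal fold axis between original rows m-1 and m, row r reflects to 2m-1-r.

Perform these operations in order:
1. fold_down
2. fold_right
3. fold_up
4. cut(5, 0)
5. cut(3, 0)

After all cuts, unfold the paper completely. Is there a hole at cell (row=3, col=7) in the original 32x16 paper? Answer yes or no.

Answer: yes

Derivation:
Op 1 fold_down: fold axis h@16; visible region now rows[16,32) x cols[0,16) = 16x16
Op 2 fold_right: fold axis v@8; visible region now rows[16,32) x cols[8,16) = 16x8
Op 3 fold_up: fold axis h@24; visible region now rows[16,24) x cols[8,16) = 8x8
Op 4 cut(5, 0): punch at orig (21,8); cuts so far [(21, 8)]; region rows[16,24) x cols[8,16) = 8x8
Op 5 cut(3, 0): punch at orig (19,8); cuts so far [(19, 8), (21, 8)]; region rows[16,24) x cols[8,16) = 8x8
Unfold 1 (reflect across h@24): 4 holes -> [(19, 8), (21, 8), (26, 8), (28, 8)]
Unfold 2 (reflect across v@8): 8 holes -> [(19, 7), (19, 8), (21, 7), (21, 8), (26, 7), (26, 8), (28, 7), (28, 8)]
Unfold 3 (reflect across h@16): 16 holes -> [(3, 7), (3, 8), (5, 7), (5, 8), (10, 7), (10, 8), (12, 7), (12, 8), (19, 7), (19, 8), (21, 7), (21, 8), (26, 7), (26, 8), (28, 7), (28, 8)]
Holes: [(3, 7), (3, 8), (5, 7), (5, 8), (10, 7), (10, 8), (12, 7), (12, 8), (19, 7), (19, 8), (21, 7), (21, 8), (26, 7), (26, 8), (28, 7), (28, 8)]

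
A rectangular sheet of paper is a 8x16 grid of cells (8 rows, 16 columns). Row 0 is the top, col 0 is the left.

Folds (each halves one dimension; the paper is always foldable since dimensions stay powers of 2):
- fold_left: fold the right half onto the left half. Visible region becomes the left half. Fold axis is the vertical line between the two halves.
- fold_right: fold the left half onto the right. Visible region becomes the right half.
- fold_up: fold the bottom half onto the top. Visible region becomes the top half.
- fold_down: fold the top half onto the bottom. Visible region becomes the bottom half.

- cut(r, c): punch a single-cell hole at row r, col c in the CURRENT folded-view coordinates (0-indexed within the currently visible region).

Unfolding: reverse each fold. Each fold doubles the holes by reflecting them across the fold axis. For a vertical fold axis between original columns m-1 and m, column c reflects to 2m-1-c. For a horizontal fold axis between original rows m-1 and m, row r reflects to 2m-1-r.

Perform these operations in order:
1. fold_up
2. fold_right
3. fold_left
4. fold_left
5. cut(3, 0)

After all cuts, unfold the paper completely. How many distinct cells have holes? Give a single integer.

Answer: 16

Derivation:
Op 1 fold_up: fold axis h@4; visible region now rows[0,4) x cols[0,16) = 4x16
Op 2 fold_right: fold axis v@8; visible region now rows[0,4) x cols[8,16) = 4x8
Op 3 fold_left: fold axis v@12; visible region now rows[0,4) x cols[8,12) = 4x4
Op 4 fold_left: fold axis v@10; visible region now rows[0,4) x cols[8,10) = 4x2
Op 5 cut(3, 0): punch at orig (3,8); cuts so far [(3, 8)]; region rows[0,4) x cols[8,10) = 4x2
Unfold 1 (reflect across v@10): 2 holes -> [(3, 8), (3, 11)]
Unfold 2 (reflect across v@12): 4 holes -> [(3, 8), (3, 11), (3, 12), (3, 15)]
Unfold 3 (reflect across v@8): 8 holes -> [(3, 0), (3, 3), (3, 4), (3, 7), (3, 8), (3, 11), (3, 12), (3, 15)]
Unfold 4 (reflect across h@4): 16 holes -> [(3, 0), (3, 3), (3, 4), (3, 7), (3, 8), (3, 11), (3, 12), (3, 15), (4, 0), (4, 3), (4, 4), (4, 7), (4, 8), (4, 11), (4, 12), (4, 15)]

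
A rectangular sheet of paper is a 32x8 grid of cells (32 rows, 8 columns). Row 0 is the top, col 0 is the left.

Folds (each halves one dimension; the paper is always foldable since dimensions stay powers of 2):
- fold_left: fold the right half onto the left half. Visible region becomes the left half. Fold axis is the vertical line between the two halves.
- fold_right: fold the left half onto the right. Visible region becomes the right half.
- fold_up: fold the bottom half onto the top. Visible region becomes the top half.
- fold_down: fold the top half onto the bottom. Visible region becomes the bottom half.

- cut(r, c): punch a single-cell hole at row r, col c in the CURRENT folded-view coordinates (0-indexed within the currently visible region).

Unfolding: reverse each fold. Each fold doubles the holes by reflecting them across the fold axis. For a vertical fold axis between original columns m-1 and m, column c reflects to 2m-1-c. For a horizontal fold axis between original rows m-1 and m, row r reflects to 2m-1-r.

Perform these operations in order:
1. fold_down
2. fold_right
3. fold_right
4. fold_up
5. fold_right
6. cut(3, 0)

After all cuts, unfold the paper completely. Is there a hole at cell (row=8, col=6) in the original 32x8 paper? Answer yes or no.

Answer: no

Derivation:
Op 1 fold_down: fold axis h@16; visible region now rows[16,32) x cols[0,8) = 16x8
Op 2 fold_right: fold axis v@4; visible region now rows[16,32) x cols[4,8) = 16x4
Op 3 fold_right: fold axis v@6; visible region now rows[16,32) x cols[6,8) = 16x2
Op 4 fold_up: fold axis h@24; visible region now rows[16,24) x cols[6,8) = 8x2
Op 5 fold_right: fold axis v@7; visible region now rows[16,24) x cols[7,8) = 8x1
Op 6 cut(3, 0): punch at orig (19,7); cuts so far [(19, 7)]; region rows[16,24) x cols[7,8) = 8x1
Unfold 1 (reflect across v@7): 2 holes -> [(19, 6), (19, 7)]
Unfold 2 (reflect across h@24): 4 holes -> [(19, 6), (19, 7), (28, 6), (28, 7)]
Unfold 3 (reflect across v@6): 8 holes -> [(19, 4), (19, 5), (19, 6), (19, 7), (28, 4), (28, 5), (28, 6), (28, 7)]
Unfold 4 (reflect across v@4): 16 holes -> [(19, 0), (19, 1), (19, 2), (19, 3), (19, 4), (19, 5), (19, 6), (19, 7), (28, 0), (28, 1), (28, 2), (28, 3), (28, 4), (28, 5), (28, 6), (28, 7)]
Unfold 5 (reflect across h@16): 32 holes -> [(3, 0), (3, 1), (3, 2), (3, 3), (3, 4), (3, 5), (3, 6), (3, 7), (12, 0), (12, 1), (12, 2), (12, 3), (12, 4), (12, 5), (12, 6), (12, 7), (19, 0), (19, 1), (19, 2), (19, 3), (19, 4), (19, 5), (19, 6), (19, 7), (28, 0), (28, 1), (28, 2), (28, 3), (28, 4), (28, 5), (28, 6), (28, 7)]
Holes: [(3, 0), (3, 1), (3, 2), (3, 3), (3, 4), (3, 5), (3, 6), (3, 7), (12, 0), (12, 1), (12, 2), (12, 3), (12, 4), (12, 5), (12, 6), (12, 7), (19, 0), (19, 1), (19, 2), (19, 3), (19, 4), (19, 5), (19, 6), (19, 7), (28, 0), (28, 1), (28, 2), (28, 3), (28, 4), (28, 5), (28, 6), (28, 7)]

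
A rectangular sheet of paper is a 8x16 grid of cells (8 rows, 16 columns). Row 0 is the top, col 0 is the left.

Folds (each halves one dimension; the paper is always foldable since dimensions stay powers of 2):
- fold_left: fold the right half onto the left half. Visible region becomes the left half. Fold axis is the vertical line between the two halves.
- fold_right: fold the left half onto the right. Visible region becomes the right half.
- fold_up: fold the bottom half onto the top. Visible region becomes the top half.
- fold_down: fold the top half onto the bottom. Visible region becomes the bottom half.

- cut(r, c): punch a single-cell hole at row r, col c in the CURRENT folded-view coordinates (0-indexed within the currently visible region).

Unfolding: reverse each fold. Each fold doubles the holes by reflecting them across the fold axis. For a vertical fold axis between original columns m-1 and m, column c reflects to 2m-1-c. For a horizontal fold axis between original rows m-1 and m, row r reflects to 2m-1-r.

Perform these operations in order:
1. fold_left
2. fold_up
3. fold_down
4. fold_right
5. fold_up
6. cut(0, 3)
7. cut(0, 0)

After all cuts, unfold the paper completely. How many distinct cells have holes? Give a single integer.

Op 1 fold_left: fold axis v@8; visible region now rows[0,8) x cols[0,8) = 8x8
Op 2 fold_up: fold axis h@4; visible region now rows[0,4) x cols[0,8) = 4x8
Op 3 fold_down: fold axis h@2; visible region now rows[2,4) x cols[0,8) = 2x8
Op 4 fold_right: fold axis v@4; visible region now rows[2,4) x cols[4,8) = 2x4
Op 5 fold_up: fold axis h@3; visible region now rows[2,3) x cols[4,8) = 1x4
Op 6 cut(0, 3): punch at orig (2,7); cuts so far [(2, 7)]; region rows[2,3) x cols[4,8) = 1x4
Op 7 cut(0, 0): punch at orig (2,4); cuts so far [(2, 4), (2, 7)]; region rows[2,3) x cols[4,8) = 1x4
Unfold 1 (reflect across h@3): 4 holes -> [(2, 4), (2, 7), (3, 4), (3, 7)]
Unfold 2 (reflect across v@4): 8 holes -> [(2, 0), (2, 3), (2, 4), (2, 7), (3, 0), (3, 3), (3, 4), (3, 7)]
Unfold 3 (reflect across h@2): 16 holes -> [(0, 0), (0, 3), (0, 4), (0, 7), (1, 0), (1, 3), (1, 4), (1, 7), (2, 0), (2, 3), (2, 4), (2, 7), (3, 0), (3, 3), (3, 4), (3, 7)]
Unfold 4 (reflect across h@4): 32 holes -> [(0, 0), (0, 3), (0, 4), (0, 7), (1, 0), (1, 3), (1, 4), (1, 7), (2, 0), (2, 3), (2, 4), (2, 7), (3, 0), (3, 3), (3, 4), (3, 7), (4, 0), (4, 3), (4, 4), (4, 7), (5, 0), (5, 3), (5, 4), (5, 7), (6, 0), (6, 3), (6, 4), (6, 7), (7, 0), (7, 3), (7, 4), (7, 7)]
Unfold 5 (reflect across v@8): 64 holes -> [(0, 0), (0, 3), (0, 4), (0, 7), (0, 8), (0, 11), (0, 12), (0, 15), (1, 0), (1, 3), (1, 4), (1, 7), (1, 8), (1, 11), (1, 12), (1, 15), (2, 0), (2, 3), (2, 4), (2, 7), (2, 8), (2, 11), (2, 12), (2, 15), (3, 0), (3, 3), (3, 4), (3, 7), (3, 8), (3, 11), (3, 12), (3, 15), (4, 0), (4, 3), (4, 4), (4, 7), (4, 8), (4, 11), (4, 12), (4, 15), (5, 0), (5, 3), (5, 4), (5, 7), (5, 8), (5, 11), (5, 12), (5, 15), (6, 0), (6, 3), (6, 4), (6, 7), (6, 8), (6, 11), (6, 12), (6, 15), (7, 0), (7, 3), (7, 4), (7, 7), (7, 8), (7, 11), (7, 12), (7, 15)]

Answer: 64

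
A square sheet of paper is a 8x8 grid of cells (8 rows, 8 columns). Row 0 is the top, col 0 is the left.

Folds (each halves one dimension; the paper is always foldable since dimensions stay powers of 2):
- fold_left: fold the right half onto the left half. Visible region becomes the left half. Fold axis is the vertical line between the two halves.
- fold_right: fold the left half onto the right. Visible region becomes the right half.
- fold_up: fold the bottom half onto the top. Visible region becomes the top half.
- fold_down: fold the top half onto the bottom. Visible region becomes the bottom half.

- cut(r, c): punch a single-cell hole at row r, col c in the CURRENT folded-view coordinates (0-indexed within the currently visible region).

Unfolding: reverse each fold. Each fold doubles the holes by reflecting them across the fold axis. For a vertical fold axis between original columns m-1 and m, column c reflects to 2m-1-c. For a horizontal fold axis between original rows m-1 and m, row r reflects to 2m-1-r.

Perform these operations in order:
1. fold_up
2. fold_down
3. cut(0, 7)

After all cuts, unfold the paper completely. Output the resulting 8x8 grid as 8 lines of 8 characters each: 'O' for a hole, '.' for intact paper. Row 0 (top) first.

Answer: ........
.......O
.......O
........
........
.......O
.......O
........

Derivation:
Op 1 fold_up: fold axis h@4; visible region now rows[0,4) x cols[0,8) = 4x8
Op 2 fold_down: fold axis h@2; visible region now rows[2,4) x cols[0,8) = 2x8
Op 3 cut(0, 7): punch at orig (2,7); cuts so far [(2, 7)]; region rows[2,4) x cols[0,8) = 2x8
Unfold 1 (reflect across h@2): 2 holes -> [(1, 7), (2, 7)]
Unfold 2 (reflect across h@4): 4 holes -> [(1, 7), (2, 7), (5, 7), (6, 7)]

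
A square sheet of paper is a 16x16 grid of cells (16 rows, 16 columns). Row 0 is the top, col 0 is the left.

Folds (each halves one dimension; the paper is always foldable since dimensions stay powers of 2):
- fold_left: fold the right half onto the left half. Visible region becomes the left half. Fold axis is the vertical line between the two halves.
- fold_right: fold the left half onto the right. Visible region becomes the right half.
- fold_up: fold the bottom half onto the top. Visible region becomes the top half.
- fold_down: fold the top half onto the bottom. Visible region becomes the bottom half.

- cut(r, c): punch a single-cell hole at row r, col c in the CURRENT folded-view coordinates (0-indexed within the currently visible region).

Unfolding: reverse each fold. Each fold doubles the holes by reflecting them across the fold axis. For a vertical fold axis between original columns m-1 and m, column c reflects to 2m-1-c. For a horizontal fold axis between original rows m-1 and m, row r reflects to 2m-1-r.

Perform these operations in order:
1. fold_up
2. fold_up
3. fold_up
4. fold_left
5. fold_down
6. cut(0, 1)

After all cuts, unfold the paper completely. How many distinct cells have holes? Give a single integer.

Op 1 fold_up: fold axis h@8; visible region now rows[0,8) x cols[0,16) = 8x16
Op 2 fold_up: fold axis h@4; visible region now rows[0,4) x cols[0,16) = 4x16
Op 3 fold_up: fold axis h@2; visible region now rows[0,2) x cols[0,16) = 2x16
Op 4 fold_left: fold axis v@8; visible region now rows[0,2) x cols[0,8) = 2x8
Op 5 fold_down: fold axis h@1; visible region now rows[1,2) x cols[0,8) = 1x8
Op 6 cut(0, 1): punch at orig (1,1); cuts so far [(1, 1)]; region rows[1,2) x cols[0,8) = 1x8
Unfold 1 (reflect across h@1): 2 holes -> [(0, 1), (1, 1)]
Unfold 2 (reflect across v@8): 4 holes -> [(0, 1), (0, 14), (1, 1), (1, 14)]
Unfold 3 (reflect across h@2): 8 holes -> [(0, 1), (0, 14), (1, 1), (1, 14), (2, 1), (2, 14), (3, 1), (3, 14)]
Unfold 4 (reflect across h@4): 16 holes -> [(0, 1), (0, 14), (1, 1), (1, 14), (2, 1), (2, 14), (3, 1), (3, 14), (4, 1), (4, 14), (5, 1), (5, 14), (6, 1), (6, 14), (7, 1), (7, 14)]
Unfold 5 (reflect across h@8): 32 holes -> [(0, 1), (0, 14), (1, 1), (1, 14), (2, 1), (2, 14), (3, 1), (3, 14), (4, 1), (4, 14), (5, 1), (5, 14), (6, 1), (6, 14), (7, 1), (7, 14), (8, 1), (8, 14), (9, 1), (9, 14), (10, 1), (10, 14), (11, 1), (11, 14), (12, 1), (12, 14), (13, 1), (13, 14), (14, 1), (14, 14), (15, 1), (15, 14)]

Answer: 32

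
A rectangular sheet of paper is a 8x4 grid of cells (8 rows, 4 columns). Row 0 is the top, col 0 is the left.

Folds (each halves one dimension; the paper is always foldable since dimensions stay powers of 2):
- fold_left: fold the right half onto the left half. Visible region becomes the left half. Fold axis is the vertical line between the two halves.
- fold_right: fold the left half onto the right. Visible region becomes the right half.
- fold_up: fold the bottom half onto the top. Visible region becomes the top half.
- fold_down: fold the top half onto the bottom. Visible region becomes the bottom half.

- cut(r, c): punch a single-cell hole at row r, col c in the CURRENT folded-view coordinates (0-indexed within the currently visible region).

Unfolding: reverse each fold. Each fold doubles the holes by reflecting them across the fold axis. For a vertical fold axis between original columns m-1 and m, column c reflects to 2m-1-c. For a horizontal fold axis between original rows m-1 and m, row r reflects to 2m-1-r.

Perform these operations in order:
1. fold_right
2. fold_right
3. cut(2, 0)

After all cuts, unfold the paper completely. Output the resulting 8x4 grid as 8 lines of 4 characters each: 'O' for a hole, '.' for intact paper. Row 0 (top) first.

Op 1 fold_right: fold axis v@2; visible region now rows[0,8) x cols[2,4) = 8x2
Op 2 fold_right: fold axis v@3; visible region now rows[0,8) x cols[3,4) = 8x1
Op 3 cut(2, 0): punch at orig (2,3); cuts so far [(2, 3)]; region rows[0,8) x cols[3,4) = 8x1
Unfold 1 (reflect across v@3): 2 holes -> [(2, 2), (2, 3)]
Unfold 2 (reflect across v@2): 4 holes -> [(2, 0), (2, 1), (2, 2), (2, 3)]

Answer: ....
....
OOOO
....
....
....
....
....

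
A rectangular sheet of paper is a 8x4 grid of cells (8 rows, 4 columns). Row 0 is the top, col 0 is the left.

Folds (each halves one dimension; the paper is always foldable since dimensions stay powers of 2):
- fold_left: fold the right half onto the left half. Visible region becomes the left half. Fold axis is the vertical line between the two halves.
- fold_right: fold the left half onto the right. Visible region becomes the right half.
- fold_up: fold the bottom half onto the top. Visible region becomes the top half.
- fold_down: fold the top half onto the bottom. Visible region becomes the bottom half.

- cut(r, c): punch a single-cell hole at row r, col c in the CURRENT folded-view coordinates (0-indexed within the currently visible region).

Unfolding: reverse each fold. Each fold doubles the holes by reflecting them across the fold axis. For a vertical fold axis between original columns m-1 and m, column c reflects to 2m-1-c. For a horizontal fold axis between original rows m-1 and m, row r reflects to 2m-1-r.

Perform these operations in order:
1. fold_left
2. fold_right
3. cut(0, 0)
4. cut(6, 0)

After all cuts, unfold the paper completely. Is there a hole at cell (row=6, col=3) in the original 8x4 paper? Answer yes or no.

Op 1 fold_left: fold axis v@2; visible region now rows[0,8) x cols[0,2) = 8x2
Op 2 fold_right: fold axis v@1; visible region now rows[0,8) x cols[1,2) = 8x1
Op 3 cut(0, 0): punch at orig (0,1); cuts so far [(0, 1)]; region rows[0,8) x cols[1,2) = 8x1
Op 4 cut(6, 0): punch at orig (6,1); cuts so far [(0, 1), (6, 1)]; region rows[0,8) x cols[1,2) = 8x1
Unfold 1 (reflect across v@1): 4 holes -> [(0, 0), (0, 1), (6, 0), (6, 1)]
Unfold 2 (reflect across v@2): 8 holes -> [(0, 0), (0, 1), (0, 2), (0, 3), (6, 0), (6, 1), (6, 2), (6, 3)]
Holes: [(0, 0), (0, 1), (0, 2), (0, 3), (6, 0), (6, 1), (6, 2), (6, 3)]

Answer: yes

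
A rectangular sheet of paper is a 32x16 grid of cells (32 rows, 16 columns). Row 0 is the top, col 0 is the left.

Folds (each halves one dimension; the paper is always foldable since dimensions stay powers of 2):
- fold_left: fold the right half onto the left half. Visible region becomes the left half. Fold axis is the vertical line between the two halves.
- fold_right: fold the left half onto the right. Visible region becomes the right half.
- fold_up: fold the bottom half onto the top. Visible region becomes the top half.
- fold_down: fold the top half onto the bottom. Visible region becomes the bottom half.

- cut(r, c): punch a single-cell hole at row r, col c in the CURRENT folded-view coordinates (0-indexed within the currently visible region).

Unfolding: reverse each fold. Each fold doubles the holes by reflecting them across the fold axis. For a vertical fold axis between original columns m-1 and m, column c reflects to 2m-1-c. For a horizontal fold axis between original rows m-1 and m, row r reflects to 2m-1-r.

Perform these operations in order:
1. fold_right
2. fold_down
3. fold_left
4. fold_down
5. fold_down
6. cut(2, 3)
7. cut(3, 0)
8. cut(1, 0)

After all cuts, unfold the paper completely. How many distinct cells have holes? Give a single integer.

Answer: 96

Derivation:
Op 1 fold_right: fold axis v@8; visible region now rows[0,32) x cols[8,16) = 32x8
Op 2 fold_down: fold axis h@16; visible region now rows[16,32) x cols[8,16) = 16x8
Op 3 fold_left: fold axis v@12; visible region now rows[16,32) x cols[8,12) = 16x4
Op 4 fold_down: fold axis h@24; visible region now rows[24,32) x cols[8,12) = 8x4
Op 5 fold_down: fold axis h@28; visible region now rows[28,32) x cols[8,12) = 4x4
Op 6 cut(2, 3): punch at orig (30,11); cuts so far [(30, 11)]; region rows[28,32) x cols[8,12) = 4x4
Op 7 cut(3, 0): punch at orig (31,8); cuts so far [(30, 11), (31, 8)]; region rows[28,32) x cols[8,12) = 4x4
Op 8 cut(1, 0): punch at orig (29,8); cuts so far [(29, 8), (30, 11), (31, 8)]; region rows[28,32) x cols[8,12) = 4x4
Unfold 1 (reflect across h@28): 6 holes -> [(24, 8), (25, 11), (26, 8), (29, 8), (30, 11), (31, 8)]
Unfold 2 (reflect across h@24): 12 holes -> [(16, 8), (17, 11), (18, 8), (21, 8), (22, 11), (23, 8), (24, 8), (25, 11), (26, 8), (29, 8), (30, 11), (31, 8)]
Unfold 3 (reflect across v@12): 24 holes -> [(16, 8), (16, 15), (17, 11), (17, 12), (18, 8), (18, 15), (21, 8), (21, 15), (22, 11), (22, 12), (23, 8), (23, 15), (24, 8), (24, 15), (25, 11), (25, 12), (26, 8), (26, 15), (29, 8), (29, 15), (30, 11), (30, 12), (31, 8), (31, 15)]
Unfold 4 (reflect across h@16): 48 holes -> [(0, 8), (0, 15), (1, 11), (1, 12), (2, 8), (2, 15), (5, 8), (5, 15), (6, 11), (6, 12), (7, 8), (7, 15), (8, 8), (8, 15), (9, 11), (9, 12), (10, 8), (10, 15), (13, 8), (13, 15), (14, 11), (14, 12), (15, 8), (15, 15), (16, 8), (16, 15), (17, 11), (17, 12), (18, 8), (18, 15), (21, 8), (21, 15), (22, 11), (22, 12), (23, 8), (23, 15), (24, 8), (24, 15), (25, 11), (25, 12), (26, 8), (26, 15), (29, 8), (29, 15), (30, 11), (30, 12), (31, 8), (31, 15)]
Unfold 5 (reflect across v@8): 96 holes -> [(0, 0), (0, 7), (0, 8), (0, 15), (1, 3), (1, 4), (1, 11), (1, 12), (2, 0), (2, 7), (2, 8), (2, 15), (5, 0), (5, 7), (5, 8), (5, 15), (6, 3), (6, 4), (6, 11), (6, 12), (7, 0), (7, 7), (7, 8), (7, 15), (8, 0), (8, 7), (8, 8), (8, 15), (9, 3), (9, 4), (9, 11), (9, 12), (10, 0), (10, 7), (10, 8), (10, 15), (13, 0), (13, 7), (13, 8), (13, 15), (14, 3), (14, 4), (14, 11), (14, 12), (15, 0), (15, 7), (15, 8), (15, 15), (16, 0), (16, 7), (16, 8), (16, 15), (17, 3), (17, 4), (17, 11), (17, 12), (18, 0), (18, 7), (18, 8), (18, 15), (21, 0), (21, 7), (21, 8), (21, 15), (22, 3), (22, 4), (22, 11), (22, 12), (23, 0), (23, 7), (23, 8), (23, 15), (24, 0), (24, 7), (24, 8), (24, 15), (25, 3), (25, 4), (25, 11), (25, 12), (26, 0), (26, 7), (26, 8), (26, 15), (29, 0), (29, 7), (29, 8), (29, 15), (30, 3), (30, 4), (30, 11), (30, 12), (31, 0), (31, 7), (31, 8), (31, 15)]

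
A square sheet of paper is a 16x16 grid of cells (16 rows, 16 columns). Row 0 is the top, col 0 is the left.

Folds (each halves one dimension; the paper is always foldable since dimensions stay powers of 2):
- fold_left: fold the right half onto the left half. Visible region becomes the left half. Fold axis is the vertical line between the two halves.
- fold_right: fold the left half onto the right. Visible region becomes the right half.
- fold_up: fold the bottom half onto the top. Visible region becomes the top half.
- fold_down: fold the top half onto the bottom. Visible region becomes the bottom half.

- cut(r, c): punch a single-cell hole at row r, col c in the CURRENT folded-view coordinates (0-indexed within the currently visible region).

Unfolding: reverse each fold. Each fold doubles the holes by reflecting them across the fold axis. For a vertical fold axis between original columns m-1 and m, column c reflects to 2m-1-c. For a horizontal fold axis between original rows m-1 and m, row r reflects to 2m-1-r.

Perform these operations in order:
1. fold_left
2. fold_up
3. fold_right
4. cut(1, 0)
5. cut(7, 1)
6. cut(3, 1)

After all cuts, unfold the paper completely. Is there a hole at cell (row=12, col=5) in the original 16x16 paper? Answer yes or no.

Op 1 fold_left: fold axis v@8; visible region now rows[0,16) x cols[0,8) = 16x8
Op 2 fold_up: fold axis h@8; visible region now rows[0,8) x cols[0,8) = 8x8
Op 3 fold_right: fold axis v@4; visible region now rows[0,8) x cols[4,8) = 8x4
Op 4 cut(1, 0): punch at orig (1,4); cuts so far [(1, 4)]; region rows[0,8) x cols[4,8) = 8x4
Op 5 cut(7, 1): punch at orig (7,5); cuts so far [(1, 4), (7, 5)]; region rows[0,8) x cols[4,8) = 8x4
Op 6 cut(3, 1): punch at orig (3,5); cuts so far [(1, 4), (3, 5), (7, 5)]; region rows[0,8) x cols[4,8) = 8x4
Unfold 1 (reflect across v@4): 6 holes -> [(1, 3), (1, 4), (3, 2), (3, 5), (7, 2), (7, 5)]
Unfold 2 (reflect across h@8): 12 holes -> [(1, 3), (1, 4), (3, 2), (3, 5), (7, 2), (7, 5), (8, 2), (8, 5), (12, 2), (12, 5), (14, 3), (14, 4)]
Unfold 3 (reflect across v@8): 24 holes -> [(1, 3), (1, 4), (1, 11), (1, 12), (3, 2), (3, 5), (3, 10), (3, 13), (7, 2), (7, 5), (7, 10), (7, 13), (8, 2), (8, 5), (8, 10), (8, 13), (12, 2), (12, 5), (12, 10), (12, 13), (14, 3), (14, 4), (14, 11), (14, 12)]
Holes: [(1, 3), (1, 4), (1, 11), (1, 12), (3, 2), (3, 5), (3, 10), (3, 13), (7, 2), (7, 5), (7, 10), (7, 13), (8, 2), (8, 5), (8, 10), (8, 13), (12, 2), (12, 5), (12, 10), (12, 13), (14, 3), (14, 4), (14, 11), (14, 12)]

Answer: yes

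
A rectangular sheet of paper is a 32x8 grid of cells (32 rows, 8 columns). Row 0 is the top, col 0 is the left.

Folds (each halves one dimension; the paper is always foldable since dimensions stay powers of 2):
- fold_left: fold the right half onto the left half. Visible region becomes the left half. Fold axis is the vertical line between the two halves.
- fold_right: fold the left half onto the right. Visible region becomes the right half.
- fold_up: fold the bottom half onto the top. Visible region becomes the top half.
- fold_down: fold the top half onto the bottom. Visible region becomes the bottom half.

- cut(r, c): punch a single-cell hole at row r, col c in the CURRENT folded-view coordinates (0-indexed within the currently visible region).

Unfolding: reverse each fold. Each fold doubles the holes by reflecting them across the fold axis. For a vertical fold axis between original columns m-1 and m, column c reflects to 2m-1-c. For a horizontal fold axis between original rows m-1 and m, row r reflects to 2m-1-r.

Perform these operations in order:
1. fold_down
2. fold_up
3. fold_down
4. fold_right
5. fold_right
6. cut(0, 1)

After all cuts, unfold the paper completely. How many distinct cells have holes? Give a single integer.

Op 1 fold_down: fold axis h@16; visible region now rows[16,32) x cols[0,8) = 16x8
Op 2 fold_up: fold axis h@24; visible region now rows[16,24) x cols[0,8) = 8x8
Op 3 fold_down: fold axis h@20; visible region now rows[20,24) x cols[0,8) = 4x8
Op 4 fold_right: fold axis v@4; visible region now rows[20,24) x cols[4,8) = 4x4
Op 5 fold_right: fold axis v@6; visible region now rows[20,24) x cols[6,8) = 4x2
Op 6 cut(0, 1): punch at orig (20,7); cuts so far [(20, 7)]; region rows[20,24) x cols[6,8) = 4x2
Unfold 1 (reflect across v@6): 2 holes -> [(20, 4), (20, 7)]
Unfold 2 (reflect across v@4): 4 holes -> [(20, 0), (20, 3), (20, 4), (20, 7)]
Unfold 3 (reflect across h@20): 8 holes -> [(19, 0), (19, 3), (19, 4), (19, 7), (20, 0), (20, 3), (20, 4), (20, 7)]
Unfold 4 (reflect across h@24): 16 holes -> [(19, 0), (19, 3), (19, 4), (19, 7), (20, 0), (20, 3), (20, 4), (20, 7), (27, 0), (27, 3), (27, 4), (27, 7), (28, 0), (28, 3), (28, 4), (28, 7)]
Unfold 5 (reflect across h@16): 32 holes -> [(3, 0), (3, 3), (3, 4), (3, 7), (4, 0), (4, 3), (4, 4), (4, 7), (11, 0), (11, 3), (11, 4), (11, 7), (12, 0), (12, 3), (12, 4), (12, 7), (19, 0), (19, 3), (19, 4), (19, 7), (20, 0), (20, 3), (20, 4), (20, 7), (27, 0), (27, 3), (27, 4), (27, 7), (28, 0), (28, 3), (28, 4), (28, 7)]

Answer: 32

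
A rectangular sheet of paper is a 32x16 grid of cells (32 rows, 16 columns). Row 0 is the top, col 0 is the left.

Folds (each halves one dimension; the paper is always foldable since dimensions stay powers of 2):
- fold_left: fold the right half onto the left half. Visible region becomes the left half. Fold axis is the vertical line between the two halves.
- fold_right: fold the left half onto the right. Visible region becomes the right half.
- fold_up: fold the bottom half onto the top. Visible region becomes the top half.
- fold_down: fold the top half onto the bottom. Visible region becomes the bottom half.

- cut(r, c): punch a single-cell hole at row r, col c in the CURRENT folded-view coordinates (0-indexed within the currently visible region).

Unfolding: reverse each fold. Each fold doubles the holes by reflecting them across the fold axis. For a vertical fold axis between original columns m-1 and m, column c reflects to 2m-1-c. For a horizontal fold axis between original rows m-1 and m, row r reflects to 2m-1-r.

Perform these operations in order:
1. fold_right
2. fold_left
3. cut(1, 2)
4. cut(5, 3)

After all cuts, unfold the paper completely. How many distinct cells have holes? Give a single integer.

Op 1 fold_right: fold axis v@8; visible region now rows[0,32) x cols[8,16) = 32x8
Op 2 fold_left: fold axis v@12; visible region now rows[0,32) x cols[8,12) = 32x4
Op 3 cut(1, 2): punch at orig (1,10); cuts so far [(1, 10)]; region rows[0,32) x cols[8,12) = 32x4
Op 4 cut(5, 3): punch at orig (5,11); cuts so far [(1, 10), (5, 11)]; region rows[0,32) x cols[8,12) = 32x4
Unfold 1 (reflect across v@12): 4 holes -> [(1, 10), (1, 13), (5, 11), (5, 12)]
Unfold 2 (reflect across v@8): 8 holes -> [(1, 2), (1, 5), (1, 10), (1, 13), (5, 3), (5, 4), (5, 11), (5, 12)]

Answer: 8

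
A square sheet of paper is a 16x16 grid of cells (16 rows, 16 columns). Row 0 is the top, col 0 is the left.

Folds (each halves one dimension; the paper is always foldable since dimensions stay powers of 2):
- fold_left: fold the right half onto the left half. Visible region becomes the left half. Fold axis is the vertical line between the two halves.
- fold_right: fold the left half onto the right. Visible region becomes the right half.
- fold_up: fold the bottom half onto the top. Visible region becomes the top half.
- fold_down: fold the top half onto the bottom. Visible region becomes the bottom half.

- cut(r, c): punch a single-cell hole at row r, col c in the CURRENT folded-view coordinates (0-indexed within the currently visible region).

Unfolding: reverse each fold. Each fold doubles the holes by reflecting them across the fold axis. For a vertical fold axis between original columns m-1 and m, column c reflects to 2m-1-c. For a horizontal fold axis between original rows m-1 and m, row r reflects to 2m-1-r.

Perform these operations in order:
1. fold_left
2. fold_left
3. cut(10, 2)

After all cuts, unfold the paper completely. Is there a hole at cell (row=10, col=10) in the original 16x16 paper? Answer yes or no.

Op 1 fold_left: fold axis v@8; visible region now rows[0,16) x cols[0,8) = 16x8
Op 2 fold_left: fold axis v@4; visible region now rows[0,16) x cols[0,4) = 16x4
Op 3 cut(10, 2): punch at orig (10,2); cuts so far [(10, 2)]; region rows[0,16) x cols[0,4) = 16x4
Unfold 1 (reflect across v@4): 2 holes -> [(10, 2), (10, 5)]
Unfold 2 (reflect across v@8): 4 holes -> [(10, 2), (10, 5), (10, 10), (10, 13)]
Holes: [(10, 2), (10, 5), (10, 10), (10, 13)]

Answer: yes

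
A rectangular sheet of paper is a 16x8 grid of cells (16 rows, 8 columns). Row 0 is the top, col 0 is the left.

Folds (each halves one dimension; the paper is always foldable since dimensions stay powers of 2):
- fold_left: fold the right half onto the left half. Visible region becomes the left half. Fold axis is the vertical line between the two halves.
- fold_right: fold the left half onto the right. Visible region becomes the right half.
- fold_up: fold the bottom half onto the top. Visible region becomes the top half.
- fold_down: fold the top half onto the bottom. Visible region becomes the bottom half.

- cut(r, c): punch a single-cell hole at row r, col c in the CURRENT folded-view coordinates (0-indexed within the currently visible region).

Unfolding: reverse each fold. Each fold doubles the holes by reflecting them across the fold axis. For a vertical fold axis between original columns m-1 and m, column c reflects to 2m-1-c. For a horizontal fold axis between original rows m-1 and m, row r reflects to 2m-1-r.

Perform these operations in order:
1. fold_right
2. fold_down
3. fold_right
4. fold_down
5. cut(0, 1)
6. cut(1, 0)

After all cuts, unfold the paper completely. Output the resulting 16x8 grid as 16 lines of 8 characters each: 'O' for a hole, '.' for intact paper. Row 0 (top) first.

Answer: ........
........
.OO..OO.
O..OO..O
O..OO..O
.OO..OO.
........
........
........
........
.OO..OO.
O..OO..O
O..OO..O
.OO..OO.
........
........

Derivation:
Op 1 fold_right: fold axis v@4; visible region now rows[0,16) x cols[4,8) = 16x4
Op 2 fold_down: fold axis h@8; visible region now rows[8,16) x cols[4,8) = 8x4
Op 3 fold_right: fold axis v@6; visible region now rows[8,16) x cols[6,8) = 8x2
Op 4 fold_down: fold axis h@12; visible region now rows[12,16) x cols[6,8) = 4x2
Op 5 cut(0, 1): punch at orig (12,7); cuts so far [(12, 7)]; region rows[12,16) x cols[6,8) = 4x2
Op 6 cut(1, 0): punch at orig (13,6); cuts so far [(12, 7), (13, 6)]; region rows[12,16) x cols[6,8) = 4x2
Unfold 1 (reflect across h@12): 4 holes -> [(10, 6), (11, 7), (12, 7), (13, 6)]
Unfold 2 (reflect across v@6): 8 holes -> [(10, 5), (10, 6), (11, 4), (11, 7), (12, 4), (12, 7), (13, 5), (13, 6)]
Unfold 3 (reflect across h@8): 16 holes -> [(2, 5), (2, 6), (3, 4), (3, 7), (4, 4), (4, 7), (5, 5), (5, 6), (10, 5), (10, 6), (11, 4), (11, 7), (12, 4), (12, 7), (13, 5), (13, 6)]
Unfold 4 (reflect across v@4): 32 holes -> [(2, 1), (2, 2), (2, 5), (2, 6), (3, 0), (3, 3), (3, 4), (3, 7), (4, 0), (4, 3), (4, 4), (4, 7), (5, 1), (5, 2), (5, 5), (5, 6), (10, 1), (10, 2), (10, 5), (10, 6), (11, 0), (11, 3), (11, 4), (11, 7), (12, 0), (12, 3), (12, 4), (12, 7), (13, 1), (13, 2), (13, 5), (13, 6)]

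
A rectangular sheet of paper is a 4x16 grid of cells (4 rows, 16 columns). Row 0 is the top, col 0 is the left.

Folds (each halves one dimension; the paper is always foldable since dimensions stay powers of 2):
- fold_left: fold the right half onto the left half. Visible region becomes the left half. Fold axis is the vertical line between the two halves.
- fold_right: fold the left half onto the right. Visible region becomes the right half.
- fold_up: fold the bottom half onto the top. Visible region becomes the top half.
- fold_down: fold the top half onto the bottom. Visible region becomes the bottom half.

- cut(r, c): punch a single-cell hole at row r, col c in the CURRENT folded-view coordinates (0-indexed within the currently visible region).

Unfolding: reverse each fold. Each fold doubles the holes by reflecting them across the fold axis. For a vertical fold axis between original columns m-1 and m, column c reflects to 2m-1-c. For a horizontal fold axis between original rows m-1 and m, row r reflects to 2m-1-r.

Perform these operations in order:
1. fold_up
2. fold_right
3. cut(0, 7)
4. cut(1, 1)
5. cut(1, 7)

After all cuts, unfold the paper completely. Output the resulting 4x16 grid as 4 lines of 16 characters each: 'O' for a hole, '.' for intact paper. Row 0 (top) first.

Op 1 fold_up: fold axis h@2; visible region now rows[0,2) x cols[0,16) = 2x16
Op 2 fold_right: fold axis v@8; visible region now rows[0,2) x cols[8,16) = 2x8
Op 3 cut(0, 7): punch at orig (0,15); cuts so far [(0, 15)]; region rows[0,2) x cols[8,16) = 2x8
Op 4 cut(1, 1): punch at orig (1,9); cuts so far [(0, 15), (1, 9)]; region rows[0,2) x cols[8,16) = 2x8
Op 5 cut(1, 7): punch at orig (1,15); cuts so far [(0, 15), (1, 9), (1, 15)]; region rows[0,2) x cols[8,16) = 2x8
Unfold 1 (reflect across v@8): 6 holes -> [(0, 0), (0, 15), (1, 0), (1, 6), (1, 9), (1, 15)]
Unfold 2 (reflect across h@2): 12 holes -> [(0, 0), (0, 15), (1, 0), (1, 6), (1, 9), (1, 15), (2, 0), (2, 6), (2, 9), (2, 15), (3, 0), (3, 15)]

Answer: O..............O
O.....O..O.....O
O.....O..O.....O
O..............O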